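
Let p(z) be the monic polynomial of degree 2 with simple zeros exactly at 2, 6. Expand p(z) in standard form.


The polynomial is p(z) = ∏_{α ∈ S} (z − α), where S = {2, 6}.
Expanding the product yields: p(z) = z^2 -8·z + 12.
The resulting polynomial has degree 2 and real coefficients as required.

p(z) = z^2 -8·z + 12.


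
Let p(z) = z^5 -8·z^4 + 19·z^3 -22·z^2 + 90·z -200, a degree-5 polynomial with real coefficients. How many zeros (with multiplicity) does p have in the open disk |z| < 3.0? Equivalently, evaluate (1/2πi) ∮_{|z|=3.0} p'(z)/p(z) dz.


The zeros of p are: (-1 + 2i), (-1 - 2i), (3 + 1i), (3 - 1i), 4.
Their magnitudes are: 2.236, 2.236, 3.162, 3.162, 4.
Zeros with |z| < R = 3.0: (-1 + 2i), (-1 - 2i).
Count = 2.
By the argument principle, (1/2πi) ∮_{|z|=R} p'(z)/p(z) dz equals exactly this count.

Number of zeros inside |z| < 3.0: 2.


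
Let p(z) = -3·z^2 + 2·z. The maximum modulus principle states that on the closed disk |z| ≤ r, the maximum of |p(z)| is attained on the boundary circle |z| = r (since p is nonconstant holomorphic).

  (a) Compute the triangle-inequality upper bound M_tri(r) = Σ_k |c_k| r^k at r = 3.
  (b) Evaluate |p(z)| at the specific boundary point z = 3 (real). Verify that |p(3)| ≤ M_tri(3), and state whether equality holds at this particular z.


Coefficients: c_0 = 0, c_1 = 2, c_2 = -3. Radius r = 3.
Part (a). Triangle bound: M_tri(r) = Σ_k |c_k| r^k
  = |0|·3^0 + |2|·3^1 + |-3|·3^2
  = 0 + 6 + 27 = 33.
This bounds M(r) := max_{|z|=r} |p(z)| from above; equality holds iff all terms c_k z^k can be made to align in phase at a single z on |z|=r.
Part (b). At z = 3 (real, on the circle |z| = r):
  p(3) = (0)·3^0 + (2)·3^1 + (-3)·3^2 = -21.
  |p(3)| = 21.
Check: |p(3)| = 21 ≤ 33 = M_tri(3). ✓ Equality does not hold at z = 3 (the coefficients have mixed signs, so the terms do not all align in phase there).

M_tri(3) = 33; |p(3)| = 21; equality at z=3: no.


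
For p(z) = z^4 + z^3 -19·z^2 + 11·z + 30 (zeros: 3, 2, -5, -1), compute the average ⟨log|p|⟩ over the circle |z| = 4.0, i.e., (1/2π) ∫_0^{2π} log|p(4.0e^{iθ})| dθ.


Zeros: -5, -1, 2, 3; r = 4.0.
Inside |z| < r: -1, 2, 3. Outside (|z| ≥ r): -5.
p(0) = 30, so log|p(0)| = log(30) = 3.4012.
Apply Jensen: I(r) = log|p(0)| + Σ_k log(r/|z_k|), summed over zeros inside |z| < r.
  log(r/|z_k|) for z_k = 3: log(4.0/3) = 0.2877
  log(r/|z_k|) for z_k = 2: log(4.0/2) = 0.6931
  log(r/|z_k|) for z_k = -1: log(4.0/1) = 1.3863
  Outside zeros (-5) contribute nothing to the Jensen sum.
Sum over inside zeros: 2.3671.
I(r) = log|p(0)| + (inside sum) = 3.4012 + 2.3671 = 5.7683.
Note: since some zeros are outside |z| ≤ r, the simplified n·log(r) form does NOT apply — only the inside zeros contribute.

I(r) ≈ 5.7683.


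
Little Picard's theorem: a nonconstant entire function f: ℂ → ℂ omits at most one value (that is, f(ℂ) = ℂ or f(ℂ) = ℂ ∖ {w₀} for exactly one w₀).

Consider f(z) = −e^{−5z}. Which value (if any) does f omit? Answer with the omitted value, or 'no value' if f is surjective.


Little Picard bounds the complement of f(ℂ) to at most one point.
e^{−5z} is never zero on ℂ, so -1·e^{−5z} takes every value in ℂ ∖ {0}. Adding 0 shifts the range to ℂ ∖ {0}. Thus f omits exactly the value 0.

Omitted value: 0.


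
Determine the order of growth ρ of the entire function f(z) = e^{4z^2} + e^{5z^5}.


Each summand is entire of order 2 and 5 respectively (as in the single-exponential case). The order of a sum is at most the max of the orders, so ρ ≤ 5. For the lower bound: on |z|=r choose arg z so that 5z^5 is real positive; then |e^{5z^5}| = e^{5r^5} while |e^{4z^2}| ≤ e^{4r^2} = o(e^{5r^5}). So |f| ≥ e^{5r^5}(1 − o(1)) and ρ ≥ 5. Hence ρ = max(2, 5) = 5.
Therefore ρ = 5.

Order ρ = 5.


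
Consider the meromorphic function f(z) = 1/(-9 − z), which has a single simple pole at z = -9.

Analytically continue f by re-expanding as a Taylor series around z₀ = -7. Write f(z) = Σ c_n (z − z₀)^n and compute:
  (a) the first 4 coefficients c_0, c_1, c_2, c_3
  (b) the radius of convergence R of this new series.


Let w = z − z₀, so z = z₀ + w.
Then -9 − z = -9 − (z₀ + w) = (-9 − z₀) − w = -2 − w.
f(z) = 1/(-2 − w) = (1/(-2)) · 1/(1 − w/(-2)) = Σ_{n≥0} w^n / (-2)^(n+1).
So c_n = 1/(-2)^(n+1):
  c_0 = 1/(-2)^1 = -1/2.
  c_1 = 1/(-2)^2 = 1/4.
  c_2 = 1/(-2)^3 = -1/8.
  c_3 = 1/(-2)^4 = 1/16.
The series is valid for |w/d| < 1, i.e. |z − z₀| < |d|.
Radius of convergence: R = |-9 − z₀| = |-2| = 2 (distance from z₀ to the singularity z = -9).

c_0 = -1/2, c_1 = 1/4, c_2 = -1/8, c_3 = 1/16; R = 2.


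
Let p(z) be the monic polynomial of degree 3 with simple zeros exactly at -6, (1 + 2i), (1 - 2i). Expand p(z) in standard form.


The polynomial is p(z) = ∏_{α ∈ S} (z − α), where S = {-6, (1 + 2i), (1 - 2i)}.
Expanding the product yields: p(z) = z^3 + 4·z^2 -7·z + 30.
Note conjugate pairs combine to real quadratics: (z − (1+2i))(z − (1−2i)) = z² − 2z + 5.
The resulting polynomial has degree 3 and real coefficients as required.

p(z) = z^3 + 4·z^2 -7·z + 30.


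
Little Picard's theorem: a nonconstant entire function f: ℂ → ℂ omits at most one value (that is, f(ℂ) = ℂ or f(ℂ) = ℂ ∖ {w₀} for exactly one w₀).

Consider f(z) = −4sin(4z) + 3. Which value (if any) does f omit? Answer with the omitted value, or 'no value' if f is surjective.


Little Picard bounds the complement of f(ℂ) to at most one point.
sin is entire and surjective onto ℂ: for every w ∈ ℂ, sin(ζ) = w has a solution ζ ∈ ℂ (e.g., via the complex inverse arcsin). With ζ = 4z this gives z = ζ/(4). Then -4·sin(4z) takes every value in -4·ℂ = ℂ, and adding 3 is a bijection of ℂ. So f is surjective and omits no value. (Note: only on the real line is sin bounded by [−1, 1].)

Omitted value: no value.


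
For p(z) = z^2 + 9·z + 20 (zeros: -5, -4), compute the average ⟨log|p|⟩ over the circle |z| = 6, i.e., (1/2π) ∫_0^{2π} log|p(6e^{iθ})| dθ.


Zeros: -5, -4; r = 6.
Inside |z| < r: -5, -4. Outside (|z| ≥ r): ∅.
p(0) = 20, so log|p(0)| = log(20) = 2.9957.
Apply Jensen: I(r) = log|p(0)| + Σ_k log(r/|z_k|), summed over zeros inside |z| < r.
  log(r/|z_k|) for z_k = -5: log(6/5) = 0.1823
  log(r/|z_k|) for z_k = -4: log(6/4) = 0.4055
Sum over inside zeros: 0.5878.
I(r) = log|p(0)| + (inside sum) = 2.9957 + 0.5878 = 3.5835.
Closed form (all zeros inside, monic): I(r) = n·log(r) = 2·log(6) = 3.5835. ✓

I(r) ≈ 3.5835.


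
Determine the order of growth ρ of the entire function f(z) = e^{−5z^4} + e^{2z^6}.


Each summand is entire of order 4 and 6 respectively (as in the single-exponential case). The order of a sum is at most the max of the orders, so ρ ≤ 6. For the lower bound: on |z|=r choose arg z so that 2z^6 is real positive; then |e^{2z^6}| = e^{2r^6} while |e^{-5z^4}| ≤ e^{5r^4} = o(e^{2r^6}). So |f| ≥ e^{2r^6}(1 − o(1)) and ρ ≥ 6. Hence ρ = max(4, 6) = 6.
Therefore ρ = 6.

Order ρ = 6.


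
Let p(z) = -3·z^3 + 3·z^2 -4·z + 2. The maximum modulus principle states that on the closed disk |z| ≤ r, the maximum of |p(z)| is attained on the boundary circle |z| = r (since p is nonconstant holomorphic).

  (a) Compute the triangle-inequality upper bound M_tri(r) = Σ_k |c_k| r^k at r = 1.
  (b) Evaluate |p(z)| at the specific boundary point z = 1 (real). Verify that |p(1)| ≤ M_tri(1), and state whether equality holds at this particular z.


Coefficients: c_0 = 2, c_1 = -4, c_2 = 3, c_3 = -3. Radius r = 1.
Part (a). Triangle bound: M_tri(r) = Σ_k |c_k| r^k
  = |2|·1^0 + |-4|·1^1 + |3|·1^2 + |-3|·1^3
  = 2 + 4 + 3 + 3 = 12.
This bounds M(r) := max_{|z|=r} |p(z)| from above; equality holds iff all terms c_k z^k can be made to align in phase at a single z on |z|=r.
Part (b). At z = 1 (real, on the circle |z| = r):
  p(1) = (2)·1^0 + (-4)·1^1 + (3)·1^2 + (-3)·1^3 = -2.
  |p(1)| = 2.
Check: |p(1)| = 2 ≤ 12 = M_tri(1). ✓ Equality does not hold at z = 1 (the coefficients have mixed signs, so the terms do not all align in phase there).

M_tri(1) = 12; |p(1)| = 2; equality at z=1: no.


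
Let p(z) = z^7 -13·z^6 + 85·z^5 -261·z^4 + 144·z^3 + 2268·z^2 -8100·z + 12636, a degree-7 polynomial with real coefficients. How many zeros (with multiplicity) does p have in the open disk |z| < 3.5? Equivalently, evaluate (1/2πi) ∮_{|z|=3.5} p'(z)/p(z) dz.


The zeros of p are: (3 + 3i), (3 - 3i), (2 + 3i), (2 - 3i), (3 + 3i), (3 - 3i), -3.
Their magnitudes are: 4.243, 4.243, 3.606, 3.606, 4.243, 4.243, 3.
Zeros with |z| < R = 3.5: -3.
Count = 1.
By the argument principle, (1/2πi) ∮_{|z|=R} p'(z)/p(z) dz equals exactly this count.

Number of zeros inside |z| < 3.5: 1.


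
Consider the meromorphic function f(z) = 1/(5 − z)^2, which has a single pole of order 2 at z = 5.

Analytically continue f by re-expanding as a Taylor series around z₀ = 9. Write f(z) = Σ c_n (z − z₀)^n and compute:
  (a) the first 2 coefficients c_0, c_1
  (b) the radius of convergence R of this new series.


Let w = z − z₀, so z = z₀ + w.
Then 5 − z = 5 − (z₀ + w) = (5 − z₀) − w = -4 − w.
f(z) = 1/(-4 − w)^2 = (1/(-4)^2) · (1 − w/(-4))^{−2}.
By the binomial series (1−u)^{−2} = Σ_{n≥0} C(n+1, 1) u^n for |u|<1, with u = w/(-4):
  c_n = C(n+1, 1) / (-4)^(n+2).
  c_0 = 1/(-4)^2 = 1/16.
  c_1 = 2/(-4)^3 = -1/32.
The series is valid for |w/d| < 1, i.e. |z − z₀| < |d|.
Radius of convergence: R = |5 − z₀| = |-4| = 4 (distance from z₀ to the singularity z = 5).

c_0 = 1/16, c_1 = -1/32; R = 4.


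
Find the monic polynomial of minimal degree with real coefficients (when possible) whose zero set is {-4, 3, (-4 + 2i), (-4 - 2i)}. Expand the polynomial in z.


The polynomial is p(z) = ∏_{α ∈ S} (z − α), where S = {-4, 3, (-4 + 2i), (-4 - 2i)}.
Expanding the product yields: p(z) = z^4 + 9·z^3 + 16·z^2 -76·z -240.
Note conjugate pairs combine to real quadratics: (z − (-4+2i))(z − (-4−2i)) = z² + 8z + 20.
The resulting polynomial has degree 4 and real coefficients as required.

p(z) = z^4 + 9·z^3 + 16·z^2 -76·z -240.


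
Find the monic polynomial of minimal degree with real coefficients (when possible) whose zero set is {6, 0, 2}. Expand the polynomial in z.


The polynomial is p(z) = ∏_{α ∈ S} (z − α), where S = {6, 0, 2}.
Expanding the product yields: p(z) = z^3 -8·z^2 + 12·z.
The resulting polynomial has degree 3 and real coefficients as required.

p(z) = z^3 -8·z^2 + 12·z.


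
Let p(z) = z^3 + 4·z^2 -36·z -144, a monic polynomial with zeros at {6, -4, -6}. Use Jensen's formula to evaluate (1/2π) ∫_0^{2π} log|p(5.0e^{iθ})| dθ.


Zeros: -6, -4, 6; r = 5.0.
Inside |z| < r: -4. Outside (|z| ≥ r): -6, 6.
p(0) = -144, so log|p(0)| = log(144) = 4.9698.
Apply Jensen: I(r) = log|p(0)| + Σ_k log(r/|z_k|), summed over zeros inside |z| < r.
  log(r/|z_k|) for z_k = -4: log(5.0/4) = 0.2231
  Outside zeros (-6, 6) contribute nothing to the Jensen sum.
Sum over inside zeros: 0.2231.
I(r) = log|p(0)| + (inside sum) = 4.9698 + 0.2231 = 5.1930.
Note: since some zeros are outside |z| ≤ r, the simplified n·log(r) form does NOT apply — only the inside zeros contribute.

I(r) ≈ 5.1930.


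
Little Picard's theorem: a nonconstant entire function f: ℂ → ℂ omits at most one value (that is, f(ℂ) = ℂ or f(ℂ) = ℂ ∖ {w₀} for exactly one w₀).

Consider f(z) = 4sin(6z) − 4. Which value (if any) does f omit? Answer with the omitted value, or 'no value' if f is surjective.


Little Picard bounds the complement of f(ℂ) to at most one point.
sin is entire and surjective onto ℂ: for every w ∈ ℂ, sin(ζ) = w has a solution ζ ∈ ℂ (e.g., via the complex inverse arcsin). With ζ = 6z this gives z = ζ/(6). Then 4·sin(6z) takes every value in 4·ℂ = ℂ, and adding -4 is a bijection of ℂ. So f is surjective and omits no value. (Note: only on the real line is sin bounded by [−1, 1].)

Omitted value: no value.


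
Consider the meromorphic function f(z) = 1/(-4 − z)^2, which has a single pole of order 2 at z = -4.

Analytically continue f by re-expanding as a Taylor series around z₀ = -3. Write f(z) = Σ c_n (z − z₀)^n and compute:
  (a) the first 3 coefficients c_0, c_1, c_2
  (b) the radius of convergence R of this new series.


Let w = z − z₀, so z = z₀ + w.
Then -4 − z = -4 − (z₀ + w) = (-4 − z₀) − w = -1 − w.
f(z) = 1/(-1 − w)^2 = (1/(-1)^2) · (1 − w/(-1))^{−2}.
By the binomial series (1−u)^{−2} = Σ_{n≥0} C(n+1, 1) u^n for |u|<1, with u = w/(-1):
  c_n = C(n+1, 1) / (-1)^(n+2).
  c_0 = 1/(-1)^2 = 1.
  c_1 = 2/(-1)^3 = -2.
  c_2 = 3/(-1)^4 = 3.
The series is valid for |w/d| < 1, i.e. |z − z₀| < |d|.
Radius of convergence: R = |-4 − z₀| = |-1| = 1 (distance from z₀ to the singularity z = -4).

c_0 = 1, c_1 = -2, c_2 = 3; R = 1.


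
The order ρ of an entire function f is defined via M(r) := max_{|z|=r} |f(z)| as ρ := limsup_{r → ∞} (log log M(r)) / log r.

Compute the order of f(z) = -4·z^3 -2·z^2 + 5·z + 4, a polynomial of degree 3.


|f(z)| ≤ Σ|c_k|·r^k = O(r^3) as r → ∞. Polynomial growth is O(e^{r^ε}) for every ε > 0 (since r^3/e^{r^ε} → 0), so ρ ≤ ε for all ε > 0, i.e. ρ = 0. Every nonconstant polynomial has order 0.
Therefore ρ = 0.

Order ρ = 0.


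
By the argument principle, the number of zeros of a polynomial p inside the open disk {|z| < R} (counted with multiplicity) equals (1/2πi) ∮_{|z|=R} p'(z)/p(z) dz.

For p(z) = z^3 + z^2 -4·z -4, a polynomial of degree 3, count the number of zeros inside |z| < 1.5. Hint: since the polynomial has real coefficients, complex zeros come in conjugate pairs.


The zeros of p are: 2, -1, -2.
Their magnitudes are: 2, 1, 2.
Zeros with |z| < R = 1.5: -1.
Count = 1.
By the argument principle, (1/2πi) ∮_{|z|=R} p'(z)/p(z) dz equals exactly this count.

Number of zeros inside |z| < 1.5: 1.


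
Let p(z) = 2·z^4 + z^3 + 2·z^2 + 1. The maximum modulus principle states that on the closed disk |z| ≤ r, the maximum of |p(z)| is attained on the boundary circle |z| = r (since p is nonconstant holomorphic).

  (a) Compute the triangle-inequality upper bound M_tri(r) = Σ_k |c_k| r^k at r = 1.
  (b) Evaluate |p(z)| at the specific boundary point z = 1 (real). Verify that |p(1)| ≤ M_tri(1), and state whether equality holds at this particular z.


Coefficients: c_0 = 1, c_1 = 0, c_2 = 2, c_3 = 1, c_4 = 2. Radius r = 1.
Part (a). Triangle bound: M_tri(r) = Σ_k |c_k| r^k
  = |1|·1^0 + |0|·1^1 + |2|·1^2 + |1|·1^3 + |2|·1^4
  = 1 + 0 + 2 + 1 + 2 = 6.
This bounds M(r) := max_{|z|=r} |p(z)| from above; equality holds iff all terms c_k z^k can be made to align in phase at a single z on |z|=r.
Part (b). At z = 1 (real, on the circle |z| = r):
  p(1) = (1)·1^0 + (0)·1^1 + (2)·1^2 + (1)·1^3 + (2)·1^4 = 6.
  |p(1)| = 6.
Since all nonzero coefficients share the same sign, |p(1)| = 6 = M_tri(1); the triangle bound is attained at z = 1, so in fact M(r) = 6.

M_tri(1) = 6; |p(1)| = 6; equality at z=1: yes.


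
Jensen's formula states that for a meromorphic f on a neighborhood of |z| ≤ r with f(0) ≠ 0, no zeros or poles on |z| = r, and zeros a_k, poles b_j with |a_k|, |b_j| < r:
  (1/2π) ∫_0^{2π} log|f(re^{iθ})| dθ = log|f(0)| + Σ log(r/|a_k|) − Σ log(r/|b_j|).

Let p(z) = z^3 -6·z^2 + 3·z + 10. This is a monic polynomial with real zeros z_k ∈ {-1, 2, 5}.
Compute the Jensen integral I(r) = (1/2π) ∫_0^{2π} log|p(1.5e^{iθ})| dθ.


Zeros: -1, 2, 5; r = 1.5.
Inside |z| < r: -1. Outside (|z| ≥ r): 2, 5.
p(0) = 10, so log|p(0)| = log(10) = 2.3026.
Apply Jensen: I(r) = log|p(0)| + Σ_k log(r/|z_k|), summed over zeros inside |z| < r.
  log(r/|z_k|) for z_k = -1: log(1.5/1) = 0.4055
  Outside zeros (2, 5) contribute nothing to the Jensen sum.
Sum over inside zeros: 0.4055.
I(r) = log|p(0)| + (inside sum) = 2.3026 + 0.4055 = 2.7081.
Note: since some zeros are outside |z| ≤ r, the simplified n·log(r) form does NOT apply — only the inside zeros contribute.

I(r) ≈ 2.7081.


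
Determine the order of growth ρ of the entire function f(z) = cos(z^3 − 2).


Write cos(w) = (e^{iw} ± e^{−iw})/(2 or 2i), so |cos(w)| ≤ e^{|w|}. With w = z^3 − 2, |w| ≤ 1r^3 + 2 on |z|=r, giving M(r) ≤ e^{1r^3 + 2} and ρ ≤ 3. For the lower bound, choose z on |z|=r with 1z^3 purely imaginary of modulus 1r^3; then |cos(z^3 − 2)| grows like e^{1r^3}/2, so ρ ≥ 3. Hence ρ = 3.
Therefore ρ = 3.

Order ρ = 3.


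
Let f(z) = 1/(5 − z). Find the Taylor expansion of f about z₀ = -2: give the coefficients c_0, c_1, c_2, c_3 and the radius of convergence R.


Let w = z − z₀, so z = z₀ + w.
Then 5 − z = 5 − (z₀ + w) = (5 − z₀) − w = 7 − w.
f(z) = 1/(7 − w) = (1/(7)) · 1/(1 − w/(7)) = Σ_{n≥0} w^n / (7)^(n+1).
So c_n = 1/(7)^(n+1):
  c_0 = 1/(7)^1 = 1/7.
  c_1 = 1/(7)^2 = 1/49.
  c_2 = 1/(7)^3 = 1/343.
  c_3 = 1/(7)^4 = 1/2401.
The series is valid for |w/d| < 1, i.e. |z − z₀| < |d|.
Radius of convergence: R = |5 − z₀| = |7| = 7 (distance from z₀ to the singularity z = 5).

c_0 = 1/7, c_1 = 1/49, c_2 = 1/343, c_3 = 1/2401; R = 7.


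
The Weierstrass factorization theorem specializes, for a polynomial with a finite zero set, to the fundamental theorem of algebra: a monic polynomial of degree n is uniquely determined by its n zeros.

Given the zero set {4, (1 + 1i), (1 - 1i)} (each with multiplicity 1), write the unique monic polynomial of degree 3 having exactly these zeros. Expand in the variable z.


The polynomial is p(z) = ∏_{α ∈ S} (z − α), where S = {4, (1 + 1i), (1 - 1i)}.
Expanding the product yields: p(z) = z^3 -6·z^2 + 10·z -8.
Note conjugate pairs combine to real quadratics: (z − (1+1i))(z − (1−1i)) = z² − 2z + 2.
The resulting polynomial has degree 3 and real coefficients as required.

p(z) = z^3 -6·z^2 + 10·z -8.


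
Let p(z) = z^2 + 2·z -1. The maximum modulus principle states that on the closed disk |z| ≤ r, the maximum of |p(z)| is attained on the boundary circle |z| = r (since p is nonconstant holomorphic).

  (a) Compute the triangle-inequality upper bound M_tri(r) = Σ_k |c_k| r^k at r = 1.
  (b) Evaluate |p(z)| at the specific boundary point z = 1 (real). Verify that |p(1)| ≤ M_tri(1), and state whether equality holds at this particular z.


Coefficients: c_0 = -1, c_1 = 2, c_2 = 1. Radius r = 1.
Part (a). Triangle bound: M_tri(r) = Σ_k |c_k| r^k
  = |-1|·1^0 + |2|·1^1 + |1|·1^2
  = 1 + 2 + 1 = 4.
This bounds M(r) := max_{|z|=r} |p(z)| from above; equality holds iff all terms c_k z^k can be made to align in phase at a single z on |z|=r.
Part (b). At z = 1 (real, on the circle |z| = r):
  p(1) = (-1)·1^0 + (2)·1^1 + (1)·1^2 = 2.
  |p(1)| = 2.
Check: |p(1)| = 2 ≤ 4 = M_tri(1). ✓ Equality does not hold at z = 1 (the coefficients have mixed signs, so the terms do not all align in phase there).

M_tri(1) = 4; |p(1)| = 2; equality at z=1: no.


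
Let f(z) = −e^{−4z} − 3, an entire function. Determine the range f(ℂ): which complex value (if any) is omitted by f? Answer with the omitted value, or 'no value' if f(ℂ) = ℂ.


Little Picard bounds the complement of f(ℂ) to at most one point.
e^{−4z} is never zero on ℂ, so -1·e^{−4z} takes every value in ℂ ∖ {0}. Adding -3 shifts the range to ℂ ∖ {-3}. Thus f omits exactly the value -3.

Omitted value: -3.


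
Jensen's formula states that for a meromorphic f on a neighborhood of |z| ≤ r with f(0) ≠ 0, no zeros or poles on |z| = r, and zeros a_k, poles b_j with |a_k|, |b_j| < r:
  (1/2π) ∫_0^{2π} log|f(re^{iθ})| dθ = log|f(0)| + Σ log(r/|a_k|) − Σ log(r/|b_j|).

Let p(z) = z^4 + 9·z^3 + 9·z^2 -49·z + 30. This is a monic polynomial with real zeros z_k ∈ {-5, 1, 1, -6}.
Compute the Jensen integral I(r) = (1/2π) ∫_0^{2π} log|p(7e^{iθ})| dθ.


Zeros: -6, -5, 1, 1; r = 7.
Inside |z| < r: -6, -5, 1, 1. Outside (|z| ≥ r): ∅.
p(0) = 30, so log|p(0)| = log(30) = 3.4012.
Apply Jensen: I(r) = log|p(0)| + Σ_k log(r/|z_k|), summed over zeros inside |z| < r.
  log(r/|z_k|) for z_k = -5: log(7/5) = 0.3365
  log(r/|z_k|) for z_k = 1: log(7/1) = 1.9459
  log(r/|z_k|) for z_k = 1: log(7/1) = 1.9459
  log(r/|z_k|) for z_k = -6: log(7/6) = 0.1542
Sum over inside zeros: 4.3824.
I(r) = log|p(0)| + (inside sum) = 3.4012 + 4.3824 = 7.7836.
Closed form (all zeros inside, monic): I(r) = n·log(r) = 4·log(7) = 7.7836. ✓

I(r) ≈ 7.7836.


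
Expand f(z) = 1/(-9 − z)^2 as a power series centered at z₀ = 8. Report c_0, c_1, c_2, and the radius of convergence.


Let w = z − z₀, so z = z₀ + w.
Then -9 − z = -9 − (z₀ + w) = (-9 − z₀) − w = -17 − w.
f(z) = 1/(-17 − w)^2 = (1/(-17)^2) · (1 − w/(-17))^{−2}.
By the binomial series (1−u)^{−2} = Σ_{n≥0} C(n+1, 1) u^n for |u|<1, with u = w/(-17):
  c_n = C(n+1, 1) / (-17)^(n+2).
  c_0 = 1/(-17)^2 = 1/289.
  c_1 = 2/(-17)^3 = -2/4913.
  c_2 = 3/(-17)^4 = 3/83521.
The series is valid for |w/d| < 1, i.e. |z − z₀| < |d|.
Radius of convergence: R = |-9 − z₀| = |-17| = 17 (distance from z₀ to the singularity z = -9).

c_0 = 1/289, c_1 = -2/4913, c_2 = 3/83521; R = 17.


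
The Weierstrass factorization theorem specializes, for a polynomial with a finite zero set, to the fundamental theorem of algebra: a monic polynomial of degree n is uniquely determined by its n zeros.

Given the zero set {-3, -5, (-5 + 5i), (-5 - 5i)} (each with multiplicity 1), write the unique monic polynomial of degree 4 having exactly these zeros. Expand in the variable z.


The polynomial is p(z) = ∏_{α ∈ S} (z − α), where S = {-3, -5, (-5 + 5i), (-5 - 5i)}.
Expanding the product yields: p(z) = z^4 + 18·z^3 + 145·z^2 + 550·z + 750.
Note conjugate pairs combine to real quadratics: (z − (-5+5i))(z − (-5−5i)) = z² + 10z + 50.
The resulting polynomial has degree 4 and real coefficients as required.

p(z) = z^4 + 18·z^3 + 145·z^2 + 550·z + 750.


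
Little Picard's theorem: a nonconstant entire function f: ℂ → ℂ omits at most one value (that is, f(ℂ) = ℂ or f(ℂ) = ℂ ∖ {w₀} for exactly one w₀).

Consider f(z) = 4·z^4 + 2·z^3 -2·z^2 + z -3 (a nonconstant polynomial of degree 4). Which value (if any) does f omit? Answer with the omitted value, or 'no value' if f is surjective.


Little Picard bounds the complement of f(ℂ) to at most one point.
For every w ∈ ℂ, the equation p(z) − w = 0 is a nonconstant polynomial in z and hence has at least one root by the fundamental theorem of algebra. So p is surjective onto ℂ, omitting no value.

Omitted value: no value.


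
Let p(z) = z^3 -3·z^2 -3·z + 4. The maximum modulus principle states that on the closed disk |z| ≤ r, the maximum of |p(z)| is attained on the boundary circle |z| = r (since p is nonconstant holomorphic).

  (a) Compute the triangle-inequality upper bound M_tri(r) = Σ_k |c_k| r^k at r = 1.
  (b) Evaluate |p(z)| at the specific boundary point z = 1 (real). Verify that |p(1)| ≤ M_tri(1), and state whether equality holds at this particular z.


Coefficients: c_0 = 4, c_1 = -3, c_2 = -3, c_3 = 1. Radius r = 1.
Part (a). Triangle bound: M_tri(r) = Σ_k |c_k| r^k
  = |4|·1^0 + |-3|·1^1 + |-3|·1^2 + |1|·1^3
  = 4 + 3 + 3 + 1 = 11.
This bounds M(r) := max_{|z|=r} |p(z)| from above; equality holds iff all terms c_k z^k can be made to align in phase at a single z on |z|=r.
Part (b). At z = 1 (real, on the circle |z| = r):
  p(1) = (4)·1^0 + (-3)·1^1 + (-3)·1^2 + (1)·1^3 = -1.
  |p(1)| = 1.
Check: |p(1)| = 1 ≤ 11 = M_tri(1). ✓ Equality does not hold at z = 1 (the coefficients have mixed signs, so the terms do not all align in phase there).

M_tri(1) = 11; |p(1)| = 1; equality at z=1: no.


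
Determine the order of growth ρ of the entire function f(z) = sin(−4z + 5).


sin(w) is a linear combination of e^{iw} and e^{−iw} (or e^w, e^{−w} in the hyperbolic case), so |sin(w)| ≤ e^{|w|}. With w = −4z + 5, |w| ≤ 4|z| + 5 = 4r + 5 on |z| = r, giving M(r) ≤ e^{4r + 5}, so ρ ≤ 1. On a suitable ray (z = it for sin/cos; z = t for sinh/cosh, t real → ∞), |sin(−4z + 5)| grows like e^{4|t|}/2, so ρ ≥ 1. Hence ρ = 1.
Therefore ρ = 1.

Order ρ = 1.


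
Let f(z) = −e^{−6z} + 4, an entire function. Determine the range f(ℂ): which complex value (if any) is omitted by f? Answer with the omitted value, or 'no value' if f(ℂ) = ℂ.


Little Picard bounds the complement of f(ℂ) to at most one point.
e^{−6z} is never zero on ℂ, so -1·e^{−6z} takes every value in ℂ ∖ {0}. Adding 4 shifts the range to ℂ ∖ {4}. Thus f omits exactly the value 4.

Omitted value: 4.


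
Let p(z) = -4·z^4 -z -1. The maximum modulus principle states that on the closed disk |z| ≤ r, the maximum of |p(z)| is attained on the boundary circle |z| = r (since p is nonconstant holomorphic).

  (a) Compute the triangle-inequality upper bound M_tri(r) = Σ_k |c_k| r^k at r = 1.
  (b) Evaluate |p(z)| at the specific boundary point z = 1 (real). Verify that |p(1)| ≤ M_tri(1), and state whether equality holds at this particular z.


Coefficients: c_0 = -1, c_1 = -1, c_2 = 0, c_3 = 0, c_4 = -4. Radius r = 1.
Part (a). Triangle bound: M_tri(r) = Σ_k |c_k| r^k
  = |-1|·1^0 + |-1|·1^1 + |0|·1^2 + |0|·1^3 + |-4|·1^4
  = 1 + 1 + 0 + 0 + 4 = 6.
This bounds M(r) := max_{|z|=r} |p(z)| from above; equality holds iff all terms c_k z^k can be made to align in phase at a single z on |z|=r.
Part (b). At z = 1 (real, on the circle |z| = r):
  p(1) = (-1)·1^0 + (-1)·1^1 + (0)·1^2 + (0)·1^3 + (-4)·1^4 = -6.
  |p(1)| = 6.
Since all nonzero coefficients share the same sign, |p(1)| = 6 = M_tri(1); the triangle bound is attained at z = 1, so in fact M(r) = 6.

M_tri(1) = 6; |p(1)| = 6; equality at z=1: yes.


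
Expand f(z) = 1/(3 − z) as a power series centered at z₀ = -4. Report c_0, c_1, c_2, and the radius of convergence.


Let w = z − z₀, so z = z₀ + w.
Then 3 − z = 3 − (z₀ + w) = (3 − z₀) − w = 7 − w.
f(z) = 1/(7 − w) = (1/(7)) · 1/(1 − w/(7)) = Σ_{n≥0} w^n / (7)^(n+1).
So c_n = 1/(7)^(n+1):
  c_0 = 1/(7)^1 = 1/7.
  c_1 = 1/(7)^2 = 1/49.
  c_2 = 1/(7)^3 = 1/343.
The series is valid for |w/d| < 1, i.e. |z − z₀| < |d|.
Radius of convergence: R = |3 − z₀| = |7| = 7 (distance from z₀ to the singularity z = 3).

c_0 = 1/7, c_1 = 1/49, c_2 = 1/343; R = 7.


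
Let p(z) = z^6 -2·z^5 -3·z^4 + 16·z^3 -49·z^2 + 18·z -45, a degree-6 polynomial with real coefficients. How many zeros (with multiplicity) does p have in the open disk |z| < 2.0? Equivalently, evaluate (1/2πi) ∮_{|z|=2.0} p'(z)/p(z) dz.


The zeros of p are: 3, (1 + 2i), (1 - 2i), -3, (0 + 1i), (0 - 1i).
Their magnitudes are: 3, 2.236, 2.236, 3, 1, 1.
Zeros with |z| < R = 2.0: (0 + 1i), (0 - 1i).
Count = 2.
By the argument principle, (1/2πi) ∮_{|z|=R} p'(z)/p(z) dz equals exactly this count.

Number of zeros inside |z| < 2.0: 2.


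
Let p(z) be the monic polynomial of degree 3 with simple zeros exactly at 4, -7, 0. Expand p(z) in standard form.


The polynomial is p(z) = ∏_{α ∈ S} (z − α), where S = {4, -7, 0}.
Expanding the product yields: p(z) = z^3 + 3·z^2 -28·z.
The resulting polynomial has degree 3 and real coefficients as required.

p(z) = z^3 + 3·z^2 -28·z.


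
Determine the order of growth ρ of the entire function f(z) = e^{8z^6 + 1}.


|e^{8z^6 + 1}| = e^{Re(8·z^6) + 1} ≤ e^{8|z|^6 + 1} = e^{8r^6 + 1} on |z| = r, so ρ ≤ 6. Choosing z on |z|=r so that 8·z^6 is real positive (always possible by picking arg z appropriately) gives |f(z)| = e^{8r^6 + 1}, matching the bound. The additive constant 1 does not affect log log M(r) ~ 6·log r. Hence ρ = 6.
Therefore ρ = 6.

Order ρ = 6.


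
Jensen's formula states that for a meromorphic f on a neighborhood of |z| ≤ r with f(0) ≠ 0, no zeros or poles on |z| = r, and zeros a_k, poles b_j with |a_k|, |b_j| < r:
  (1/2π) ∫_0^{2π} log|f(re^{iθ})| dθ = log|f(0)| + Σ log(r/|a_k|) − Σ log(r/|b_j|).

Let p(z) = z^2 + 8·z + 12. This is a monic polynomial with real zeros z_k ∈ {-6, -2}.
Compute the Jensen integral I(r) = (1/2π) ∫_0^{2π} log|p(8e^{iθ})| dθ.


Zeros: -6, -2; r = 8.
Inside |z| < r: -6, -2. Outside (|z| ≥ r): ∅.
p(0) = 12, so log|p(0)| = log(12) = 2.4849.
Apply Jensen: I(r) = log|p(0)| + Σ_k log(r/|z_k|), summed over zeros inside |z| < r.
  log(r/|z_k|) for z_k = -6: log(8/6) = 0.2877
  log(r/|z_k|) for z_k = -2: log(8/2) = 1.3863
Sum over inside zeros: 1.6740.
I(r) = log|p(0)| + (inside sum) = 2.4849 + 1.6740 = 4.1589.
Closed form (all zeros inside, monic): I(r) = n·log(r) = 2·log(8) = 4.1589. ✓

I(r) ≈ 4.1589.


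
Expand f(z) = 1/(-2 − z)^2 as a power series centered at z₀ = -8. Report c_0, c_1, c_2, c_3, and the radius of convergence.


Let w = z − z₀, so z = z₀ + w.
Then -2 − z = -2 − (z₀ + w) = (-2 − z₀) − w = 6 − w.
f(z) = 1/(6 − w)^2 = (1/(6)^2) · (1 − w/(6))^{−2}.
By the binomial series (1−u)^{−2} = Σ_{n≥0} C(n+1, 1) u^n for |u|<1, with u = w/(6):
  c_n = C(n+1, 1) / (6)^(n+2).
  c_0 = 1/(6)^2 = 1/36.
  c_1 = 2/(6)^3 = 1/108.
  c_2 = 3/(6)^4 = 1/432.
  c_3 = 4/(6)^5 = 1/1944.
The series is valid for |w/d| < 1, i.e. |z − z₀| < |d|.
Radius of convergence: R = |-2 − z₀| = |6| = 6 (distance from z₀ to the singularity z = -2).

c_0 = 1/36, c_1 = 1/108, c_2 = 1/432, c_3 = 1/1944; R = 6.


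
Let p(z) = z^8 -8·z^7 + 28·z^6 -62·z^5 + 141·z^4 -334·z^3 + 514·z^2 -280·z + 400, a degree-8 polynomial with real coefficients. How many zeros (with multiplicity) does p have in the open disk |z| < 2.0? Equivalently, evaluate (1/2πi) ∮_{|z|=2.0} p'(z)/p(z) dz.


The zeros of p are: (2 + 2i), (2 - 2i), (-1 + 2i), (-1 - 2i), (3 + 1i), (3 - 1i), (0 + 1i), (0 - 1i).
Their magnitudes are: 2.828, 2.828, 2.236, 2.236, 3.162, 3.162, 1, 1.
Zeros with |z| < R = 2.0: (0 + 1i), (0 - 1i).
Count = 2.
By the argument principle, (1/2πi) ∮_{|z|=R} p'(z)/p(z) dz equals exactly this count.

Number of zeros inside |z| < 2.0: 2.


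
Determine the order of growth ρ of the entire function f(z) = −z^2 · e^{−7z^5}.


M(r) = max_{|z|=r} |-1|·|z|^2·|e^{−7z^5}| = 1·r^2 · e^{7r^5} (the factors attain their maxima compatibly on |z|=r). Then log M(r) = log 1 + 2·log r + 7r^5, dominated by the last term, so log log M(r) ~ 5·log r. The polynomial factor -1z^2 contributes only a log r term and does not affect the order. ρ = 5.
Therefore ρ = 5.

Order ρ = 5.


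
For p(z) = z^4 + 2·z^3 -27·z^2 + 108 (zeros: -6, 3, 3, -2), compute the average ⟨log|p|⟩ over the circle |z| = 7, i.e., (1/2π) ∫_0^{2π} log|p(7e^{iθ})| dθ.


Zeros: -6, -2, 3, 3; r = 7.
Inside |z| < r: -6, -2, 3, 3. Outside (|z| ≥ r): ∅.
p(0) = 108, so log|p(0)| = log(108) = 4.6821.
Apply Jensen: I(r) = log|p(0)| + Σ_k log(r/|z_k|), summed over zeros inside |z| < r.
  log(r/|z_k|) for z_k = -6: log(7/6) = 0.1542
  log(r/|z_k|) for z_k = 3: log(7/3) = 0.8473
  log(r/|z_k|) for z_k = 3: log(7/3) = 0.8473
  log(r/|z_k|) for z_k = -2: log(7/2) = 1.2528
Sum over inside zeros: 3.1015.
I(r) = log|p(0)| + (inside sum) = 4.6821 + 3.1015 = 7.7836.
Closed form (all zeros inside, monic): I(r) = n·log(r) = 4·log(7) = 7.7836. ✓

I(r) ≈ 7.7836.


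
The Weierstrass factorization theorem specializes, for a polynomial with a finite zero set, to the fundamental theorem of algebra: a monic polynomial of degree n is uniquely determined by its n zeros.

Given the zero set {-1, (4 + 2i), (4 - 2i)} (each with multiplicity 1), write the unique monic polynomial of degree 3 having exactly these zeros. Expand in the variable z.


The polynomial is p(z) = ∏_{α ∈ S} (z − α), where S = {-1, (4 + 2i), (4 - 2i)}.
Expanding the product yields: p(z) = z^3 -7·z^2 + 12·z + 20.
Note conjugate pairs combine to real quadratics: (z − (4+2i))(z − (4−2i)) = z² − 8z + 20.
The resulting polynomial has degree 3 and real coefficients as required.

p(z) = z^3 -7·z^2 + 12·z + 20.


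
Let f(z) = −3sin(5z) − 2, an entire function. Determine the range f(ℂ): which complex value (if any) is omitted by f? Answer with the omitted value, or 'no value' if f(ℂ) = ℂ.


Little Picard bounds the complement of f(ℂ) to at most one point.
sin is entire and surjective onto ℂ: for every w ∈ ℂ, sin(ζ) = w has a solution ζ ∈ ℂ (e.g., via the complex inverse arcsin). With ζ = 5z this gives z = ζ/(5). Then -3·sin(5z) takes every value in -3·ℂ = ℂ, and adding -2 is a bijection of ℂ. So f is surjective and omits no value. (Note: only on the real line is sin bounded by [−1, 1].)

Omitted value: no value.


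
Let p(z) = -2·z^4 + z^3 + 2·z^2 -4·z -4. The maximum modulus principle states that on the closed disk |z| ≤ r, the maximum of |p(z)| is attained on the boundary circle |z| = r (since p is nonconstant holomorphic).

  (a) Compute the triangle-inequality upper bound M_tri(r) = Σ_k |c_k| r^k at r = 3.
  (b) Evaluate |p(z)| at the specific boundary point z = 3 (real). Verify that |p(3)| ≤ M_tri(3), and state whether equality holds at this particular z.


Coefficients: c_0 = -4, c_1 = -4, c_2 = 2, c_3 = 1, c_4 = -2. Radius r = 3.
Part (a). Triangle bound: M_tri(r) = Σ_k |c_k| r^k
  = |-4|·3^0 + |-4|·3^1 + |2|·3^2 + |1|·3^3 + |-2|·3^4
  = 4 + 12 + 18 + 27 + 162 = 223.
This bounds M(r) := max_{|z|=r} |p(z)| from above; equality holds iff all terms c_k z^k can be made to align in phase at a single z on |z|=r.
Part (b). At z = 3 (real, on the circle |z| = r):
  p(3) = (-4)·3^0 + (-4)·3^1 + (2)·3^2 + (1)·3^3 + (-2)·3^4 = -133.
  |p(3)| = 133.
Check: |p(3)| = 133 ≤ 223 = M_tri(3). ✓ Equality does not hold at z = 3 (the coefficients have mixed signs, so the terms do not all align in phase there).

M_tri(3) = 223; |p(3)| = 133; equality at z=3: no.


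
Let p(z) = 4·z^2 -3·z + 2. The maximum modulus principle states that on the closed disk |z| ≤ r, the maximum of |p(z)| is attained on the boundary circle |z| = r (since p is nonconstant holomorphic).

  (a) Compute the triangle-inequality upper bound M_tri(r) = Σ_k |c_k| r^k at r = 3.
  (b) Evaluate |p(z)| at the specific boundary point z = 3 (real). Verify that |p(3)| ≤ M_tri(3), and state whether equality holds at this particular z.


Coefficients: c_0 = 2, c_1 = -3, c_2 = 4. Radius r = 3.
Part (a). Triangle bound: M_tri(r) = Σ_k |c_k| r^k
  = |2|·3^0 + |-3|·3^1 + |4|·3^2
  = 2 + 9 + 36 = 47.
This bounds M(r) := max_{|z|=r} |p(z)| from above; equality holds iff all terms c_k z^k can be made to align in phase at a single z on |z|=r.
Part (b). At z = 3 (real, on the circle |z| = r):
  p(3) = (2)·3^0 + (-3)·3^1 + (4)·3^2 = 29.
  |p(3)| = 29.
Check: |p(3)| = 29 ≤ 47 = M_tri(3). ✓ Equality does not hold at z = 3 (the coefficients have mixed signs, so the terms do not all align in phase there).

M_tri(3) = 47; |p(3)| = 29; equality at z=3: no.


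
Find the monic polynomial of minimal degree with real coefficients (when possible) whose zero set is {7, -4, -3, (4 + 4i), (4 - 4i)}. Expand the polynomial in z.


The polynomial is p(z) = ∏_{α ∈ S} (z − α), where S = {7, -4, -3, (4 + 4i), (4 - 4i)}.
Expanding the product yields: p(z) = z^5 -8·z^4 -5·z^3 + 212·z^2 -512·z -2688.
Note conjugate pairs combine to real quadratics: (z − (4+4i))(z − (4−4i)) = z² − 8z + 32.
The resulting polynomial has degree 5 and real coefficients as required.

p(z) = z^5 -8·z^4 -5·z^3 + 212·z^2 -512·z -2688.


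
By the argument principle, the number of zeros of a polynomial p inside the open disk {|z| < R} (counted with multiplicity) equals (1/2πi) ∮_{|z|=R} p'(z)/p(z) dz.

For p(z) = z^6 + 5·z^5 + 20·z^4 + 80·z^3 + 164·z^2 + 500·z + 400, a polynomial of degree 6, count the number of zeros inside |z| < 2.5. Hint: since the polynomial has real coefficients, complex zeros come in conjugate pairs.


The zeros of p are: -1, (1 + 3i), (1 - 3i), (-1 + 3i), (-1 - 3i), -4.
Their magnitudes are: 1, 3.162, 3.162, 3.162, 3.162, 4.
Zeros with |z| < R = 2.5: -1.
Count = 1.
By the argument principle, (1/2πi) ∮_{|z|=R} p'(z)/p(z) dz equals exactly this count.

Number of zeros inside |z| < 2.5: 1.


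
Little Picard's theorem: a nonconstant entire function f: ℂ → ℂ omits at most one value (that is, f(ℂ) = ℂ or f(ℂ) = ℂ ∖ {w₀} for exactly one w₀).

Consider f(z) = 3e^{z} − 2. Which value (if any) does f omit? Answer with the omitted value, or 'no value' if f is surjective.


Little Picard bounds the complement of f(ℂ) to at most one point.
e^{z} is never zero on ℂ, so 3·e^{z} takes every value in ℂ ∖ {0}. Adding -2 shifts the range to ℂ ∖ {-2}. Thus f omits exactly the value -2.

Omitted value: -2.


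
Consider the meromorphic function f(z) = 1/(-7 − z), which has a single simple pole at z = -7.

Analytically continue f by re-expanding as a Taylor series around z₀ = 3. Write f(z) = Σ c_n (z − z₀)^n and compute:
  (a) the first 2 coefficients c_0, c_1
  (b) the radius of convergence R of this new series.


Let w = z − z₀, so z = z₀ + w.
Then -7 − z = -7 − (z₀ + w) = (-7 − z₀) − w = -10 − w.
f(z) = 1/(-10 − w) = (1/(-10)) · 1/(1 − w/(-10)) = Σ_{n≥0} w^n / (-10)^(n+1).
So c_n = 1/(-10)^(n+1):
  c_0 = 1/(-10)^1 = -1/10.
  c_1 = 1/(-10)^2 = 1/100.
The series is valid for |w/d| < 1, i.e. |z − z₀| < |d|.
Radius of convergence: R = |-7 − z₀| = |-10| = 10 (distance from z₀ to the singularity z = -7).

c_0 = -1/10, c_1 = 1/100; R = 10.


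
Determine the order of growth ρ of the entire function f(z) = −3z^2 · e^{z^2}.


M(r) = max_{|z|=r} |-3|·|z|^2·|e^{z^2}| = 3·r^2 · e^{1r^2} (the factors attain their maxima compatibly on |z|=r). Then log M(r) = log 3 + 2·log r + 1r^2, dominated by the last term, so log log M(r) ~ 2·log r. The polynomial factor -3z^2 contributes only a log r term and does not affect the order. ρ = 2.
Therefore ρ = 2.

Order ρ = 2.


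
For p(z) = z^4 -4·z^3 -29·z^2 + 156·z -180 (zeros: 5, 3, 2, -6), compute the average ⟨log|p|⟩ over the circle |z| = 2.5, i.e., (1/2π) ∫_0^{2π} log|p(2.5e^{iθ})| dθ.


Zeros: -6, 2, 3, 5; r = 2.5.
Inside |z| < r: 2. Outside (|z| ≥ r): -6, 3, 5.
p(0) = -180, so log|p(0)| = log(180) = 5.1930.
Apply Jensen: I(r) = log|p(0)| + Σ_k log(r/|z_k|), summed over zeros inside |z| < r.
  log(r/|z_k|) for z_k = 2: log(2.5/2) = 0.2231
  Outside zeros (-6, 3, 5) contribute nothing to the Jensen sum.
Sum over inside zeros: 0.2231.
I(r) = log|p(0)| + (inside sum) = 5.1930 + 0.2231 = 5.4161.
Note: since some zeros are outside |z| ≤ r, the simplified n·log(r) form does NOT apply — only the inside zeros contribute.

I(r) ≈ 5.4161.


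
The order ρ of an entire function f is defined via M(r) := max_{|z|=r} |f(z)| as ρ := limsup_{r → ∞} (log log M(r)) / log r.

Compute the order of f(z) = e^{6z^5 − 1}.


|e^{6z^5 − 1}| = e^{Re(6·z^5) + -1} ≤ e^{6|z|^5 + -1} = e^{6r^5 + -1} on |z| = r, so ρ ≤ 5. Choosing z on |z|=r so that 6·z^5 is real positive (always possible by picking arg z appropriately) gives |f(z)| = e^{6r^5 + -1}, matching the bound. The additive constant -1 does not affect log log M(r) ~ 5·log r. Hence ρ = 5.
Therefore ρ = 5.

Order ρ = 5.


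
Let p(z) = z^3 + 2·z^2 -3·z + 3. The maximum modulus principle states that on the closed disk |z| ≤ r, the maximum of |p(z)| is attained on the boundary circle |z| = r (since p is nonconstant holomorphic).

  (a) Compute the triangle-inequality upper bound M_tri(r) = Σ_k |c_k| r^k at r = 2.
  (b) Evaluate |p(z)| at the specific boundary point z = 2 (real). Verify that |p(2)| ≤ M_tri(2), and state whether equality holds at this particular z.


Coefficients: c_0 = 3, c_1 = -3, c_2 = 2, c_3 = 1. Radius r = 2.
Part (a). Triangle bound: M_tri(r) = Σ_k |c_k| r^k
  = |3|·2^0 + |-3|·2^1 + |2|·2^2 + |1|·2^3
  = 3 + 6 + 8 + 8 = 25.
This bounds M(r) := max_{|z|=r} |p(z)| from above; equality holds iff all terms c_k z^k can be made to align in phase at a single z on |z|=r.
Part (b). At z = 2 (real, on the circle |z| = r):
  p(2) = (3)·2^0 + (-3)·2^1 + (2)·2^2 + (1)·2^3 = 13.
  |p(2)| = 13.
Check: |p(2)| = 13 ≤ 25 = M_tri(2). ✓ Equality does not hold at z = 2 (the coefficients have mixed signs, so the terms do not all align in phase there).

M_tri(2) = 25; |p(2)| = 13; equality at z=2: no.
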